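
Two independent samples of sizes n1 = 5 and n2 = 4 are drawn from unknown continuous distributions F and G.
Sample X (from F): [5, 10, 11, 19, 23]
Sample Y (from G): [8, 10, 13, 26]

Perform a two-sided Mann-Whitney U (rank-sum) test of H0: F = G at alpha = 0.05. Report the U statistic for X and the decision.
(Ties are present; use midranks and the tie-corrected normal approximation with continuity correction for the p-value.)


Step 1: Combine and sort all 9 observations; assign midranks.
sorted (value, group): (5,X), (8,Y), (10,X), (10,Y), (11,X), (13,Y), (19,X), (23,X), (26,Y)
ranks: 5->1, 8->2, 10->3.5, 10->3.5, 11->5, 13->6, 19->7, 23->8, 26->9
Step 2: Rank sum for X: R1 = 1 + 3.5 + 5 + 7 + 8 = 24.5.
Step 3: U_X = R1 - n1(n1+1)/2 = 24.5 - 5*6/2 = 24.5 - 15 = 9.5.
       U_Y = n1*n2 - U_X = 20 - 9.5 = 10.5.
Step 4: Ties are present, so use the tie-corrected normal approximation (with continuity correction) for the p-value.
Step 5: p-value = 1.000000; compare to alpha = 0.05. fail to reject H0.

U_X = 9.5, p = 1.000000, fail to reject H0 at alpha = 0.05.


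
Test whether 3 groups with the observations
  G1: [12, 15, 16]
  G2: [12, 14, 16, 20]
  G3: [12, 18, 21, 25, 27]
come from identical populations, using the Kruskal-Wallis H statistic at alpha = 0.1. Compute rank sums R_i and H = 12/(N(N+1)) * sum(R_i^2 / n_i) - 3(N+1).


Step 1: Combine all N = 12 observations and assign midranks.
sorted (value, group, rank): (12,G1,2), (12,G2,2), (12,G3,2), (14,G2,4), (15,G1,5), (16,G1,6.5), (16,G2,6.5), (18,G3,8), (20,G2,9), (21,G3,10), (25,G3,11), (27,G3,12)
Step 2: Sum ranks within each group.
R_1 = 13.5 (n_1 = 3)
R_2 = 21.5 (n_2 = 4)
R_3 = 43 (n_3 = 5)
Step 3: H = 12/(N(N+1)) * sum(R_i^2/n_i) - 3(N+1)
     = 12/(12*13) * (13.5^2/3 + 21.5^2/4 + 43^2/5) - 3*13
     = 0.076923 * 546.112 - 39
     = 3.008654.
Step 4: Ties present; correction factor C = 1 - 30/(12^3 - 12) = 0.982517. Corrected H = 3.008654 / 0.982517 = 3.062189.
Step 5: Under H0, H ~ chi^2(2); p-value = 0.216299.
Step 6: alpha = 0.1. fail to reject H0.

H = 3.0622, df = 2, p = 0.216299, fail to reject H0.


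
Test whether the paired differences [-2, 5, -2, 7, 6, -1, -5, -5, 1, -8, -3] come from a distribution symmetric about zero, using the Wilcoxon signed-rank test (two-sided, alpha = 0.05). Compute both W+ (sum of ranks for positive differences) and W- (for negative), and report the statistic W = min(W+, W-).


Step 1: Drop any zero differences (none here) and take |d_i|.
|d| = [2, 5, 2, 7, 6, 1, 5, 5, 1, 8, 3]
Step 2: Midrank |d_i| (ties get averaged ranks).
ranks: |2|->3.5, |5|->7, |2|->3.5, |7|->10, |6|->9, |1|->1.5, |5|->7, |5|->7, |1|->1.5, |8|->11, |3|->5
Step 3: Attach original signs; sum ranks with positive sign and with negative sign.
W+ = 7 + 10 + 9 + 1.5 = 27.5
W- = 3.5 + 3.5 + 1.5 + 7 + 7 + 11 + 5 = 38.5
(Check: W+ + W- = 66 should equal n(n+1)/2 = 66.)
Step 4: Test statistic W = min(W+, W-) = 27.5.
Step 5: Ties in |d|, so use the tie-corrected normal approximation.
        E[W] = n(n+1)/4 = 11*12/4 = 33.
        Tie groups: |d|=1 (t=2), |d|=2 (t=2), |d|=5 (t=3); sum(t^3 - t) = 36.
        Var[W] = n(n+1)(2n+1)/24 - sum(t^3-t)/48 = 3036/24 - 36/48 = 125.75.
        z = (W - E[W]) / sqrt(Var[W]) = (27.5 - 33) / 11.2138 = -0.4905.
        Two-sided p = 2*Phi(z) = 0.623804.
Step 6: alpha = 0.05. fail to reject H0.

W+ = 27.5, W- = 38.5, W = min = 27.5, p = 0.623804, fail to reject H0.


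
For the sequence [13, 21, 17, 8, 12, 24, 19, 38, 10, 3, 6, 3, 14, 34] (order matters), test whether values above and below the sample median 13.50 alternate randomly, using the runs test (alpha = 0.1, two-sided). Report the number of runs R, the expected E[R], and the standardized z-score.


Step 1: Compute median = 13.50; label A = above, B = below.
Labels in order: BAABBAAABBBBAA  (n_A = 7, n_B = 7)
Step 2: Count runs R = 6.
Step 3: Under H0 (random ordering), E[R] = 2*n_A*n_B/(n_A+n_B) + 1 = 2*7*7/14 + 1 = 8.0000.
        Var[R] = 2*n_A*n_B*(2*n_A*n_B - n_A - n_B) / ((n_A+n_B)^2 * (n_A+n_B-1)) = 8232/2548 = 3.2308.
        SD[R] = 1.7974.
Step 4: Continuity-corrected z = (R + 0.5 - E[R]) / SD[R] = (6 + 0.5 - 8.0000) / 1.7974 = -0.8345.
Step 5: Two-sided p-value via normal approximation = 2*(1 - Phi(|z|)) = 0.403986.
Step 6: alpha = 0.1. fail to reject H0.

R = 6, z = -0.8345, p = 0.403986, fail to reject H0.


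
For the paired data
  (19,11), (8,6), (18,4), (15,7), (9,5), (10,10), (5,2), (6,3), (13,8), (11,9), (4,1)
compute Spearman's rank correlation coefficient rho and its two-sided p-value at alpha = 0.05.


Step 1: Rank x and y separately (midranks; no ties here).
rank(x): 19->11, 8->4, 18->10, 15->9, 9->5, 10->6, 5->2, 6->3, 13->8, 11->7, 4->1
rank(y): 11->11, 6->6, 4->4, 7->7, 5->5, 10->10, 2->2, 3->3, 8->8, 9->9, 1->1
Step 2: d_i = R_x(i) - R_y(i); compute d_i^2.
  (11-11)^2=0, (4-6)^2=4, (10-4)^2=36, (9-7)^2=4, (5-5)^2=0, (6-10)^2=16, (2-2)^2=0, (3-3)^2=0, (8-8)^2=0, (7-9)^2=4, (1-1)^2=0
sum(d^2) = 64.
Step 3: rho = 1 - 6*64 / (11*(11^2 - 1)) = 1 - 384/1320 = 0.709091.
Step 4: Under H0, t = rho * sqrt((n-2)/(1-rho^2)) = 3.0169 ~ t(9).
Step 5: Two-sided p-value from the t-distribution with 9 df = 0.014552.
Step 6: alpha = 0.05. reject H0.

rho = 0.7091, p = 0.014552, reject H0 at alpha = 0.05.


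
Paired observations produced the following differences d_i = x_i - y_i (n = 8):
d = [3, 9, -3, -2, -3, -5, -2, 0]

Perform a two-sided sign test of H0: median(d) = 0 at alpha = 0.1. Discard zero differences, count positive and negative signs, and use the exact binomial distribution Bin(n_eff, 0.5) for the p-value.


Step 1: Discard zero differences. Original n = 8; n_eff = number of nonzero differences = 7.
Nonzero differences (with sign): +3, +9, -3, -2, -3, -5, -2
Step 2: Count signs: positive = 2, negative = 5.
Step 3: Under H0: P(positive) = 0.5, so the number of positives S ~ Bin(7, 0.5).
Step 4: Two-sided exact p-value = sum of Bin(7,0.5) probabilities at or below the observed probability = 0.453125.
Step 5: alpha = 0.1. fail to reject H0.

n_eff = 7, pos = 2, neg = 5, p = 0.453125, fail to reject H0.


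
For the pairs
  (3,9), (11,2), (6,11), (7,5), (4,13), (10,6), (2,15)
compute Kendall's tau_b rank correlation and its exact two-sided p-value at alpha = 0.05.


Step 1: Enumerate the 21 unordered pairs (i,j) with i<j and classify each by sign(x_j-x_i) * sign(y_j-y_i).
  (1,2):dx=+8,dy=-7->D; (1,3):dx=+3,dy=+2->C; (1,4):dx=+4,dy=-4->D; (1,5):dx=+1,dy=+4->C
  (1,6):dx=+7,dy=-3->D; (1,7):dx=-1,dy=+6->D; (2,3):dx=-5,dy=+9->D; (2,4):dx=-4,dy=+3->D
  (2,5):dx=-7,dy=+11->D; (2,6):dx=-1,dy=+4->D; (2,7):dx=-9,dy=+13->D; (3,4):dx=+1,dy=-6->D
  (3,5):dx=-2,dy=+2->D; (3,6):dx=+4,dy=-5->D; (3,7):dx=-4,dy=+4->D; (4,5):dx=-3,dy=+8->D
  (4,6):dx=+3,dy=+1->C; (4,7):dx=-5,dy=+10->D; (5,6):dx=+6,dy=-7->D; (5,7):dx=-2,dy=+2->D
  (6,7):dx=-8,dy=+9->D
Step 2: C = 3, D = 18, total pairs = 21.
Step 3: tau = (C - D)/(n(n-1)/2) = (3 - 18)/21 = -0.714286.
Step 4: Exact two-sided p-value (enumerate n! = 5040 permutations of y under H0): p = 0.030159.
Step 5: alpha = 0.05. reject H0.

tau_b = -0.7143 (C=3, D=18), p = 0.030159, reject H0.


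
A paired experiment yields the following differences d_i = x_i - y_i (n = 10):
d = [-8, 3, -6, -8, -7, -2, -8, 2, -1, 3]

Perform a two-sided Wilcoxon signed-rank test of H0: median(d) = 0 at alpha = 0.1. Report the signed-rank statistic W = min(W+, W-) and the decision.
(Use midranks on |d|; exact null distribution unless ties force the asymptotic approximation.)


Step 1: Drop any zero differences (none here) and take |d_i|.
|d| = [8, 3, 6, 8, 7, 2, 8, 2, 1, 3]
Step 2: Midrank |d_i| (ties get averaged ranks).
ranks: |8|->9, |3|->4.5, |6|->6, |8|->9, |7|->7, |2|->2.5, |8|->9, |2|->2.5, |1|->1, |3|->4.5
Step 3: Attach original signs; sum ranks with positive sign and with negative sign.
W+ = 4.5 + 2.5 + 4.5 = 11.5
W- = 9 + 6 + 9 + 7 + 2.5 + 9 + 1 = 43.5
(Check: W+ + W- = 55 should equal n(n+1)/2 = 55.)
Step 4: Test statistic W = min(W+, W-) = 11.5.
Step 5: Ties in |d|, so use the tie-corrected normal approximation.
        E[W] = n(n+1)/4 = 10*11/4 = 27.5.
        Tie groups: |d|=2 (t=2), |d|=3 (t=2), |d|=8 (t=3); sum(t^3 - t) = 36.
        Var[W] = n(n+1)(2n+1)/24 - sum(t^3-t)/48 = 2310/24 - 36/48 = 95.5.
        z = (W - E[W]) / sqrt(Var[W]) = (11.5 - 27.5) / 9.7724 = -1.6373.
        Two-sided p = 2*Phi(z) = 0.101576.
Step 6: alpha = 0.1. fail to reject H0.

W+ = 11.5, W- = 43.5, W = min = 11.5, p = 0.101576, fail to reject H0.


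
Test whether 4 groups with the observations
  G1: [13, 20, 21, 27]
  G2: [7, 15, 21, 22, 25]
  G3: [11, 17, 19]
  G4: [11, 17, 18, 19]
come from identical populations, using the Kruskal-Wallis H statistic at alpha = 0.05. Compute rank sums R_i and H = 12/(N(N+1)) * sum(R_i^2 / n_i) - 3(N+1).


Step 1: Combine all N = 16 observations and assign midranks.
sorted (value, group, rank): (7,G2,1), (11,G3,2.5), (11,G4,2.5), (13,G1,4), (15,G2,5), (17,G3,6.5), (17,G4,6.5), (18,G4,8), (19,G3,9.5), (19,G4,9.5), (20,G1,11), (21,G1,12.5), (21,G2,12.5), (22,G2,14), (25,G2,15), (27,G1,16)
Step 2: Sum ranks within each group.
R_1 = 43.5 (n_1 = 4)
R_2 = 47.5 (n_2 = 5)
R_3 = 18.5 (n_3 = 3)
R_4 = 26.5 (n_4 = 4)
Step 3: H = 12/(N(N+1)) * sum(R_i^2/n_i) - 3(N+1)
     = 12/(16*17) * (43.5^2/4 + 47.5^2/5 + 18.5^2/3 + 26.5^2/4) - 3*17
     = 0.044118 * 1213.96 - 51
     = 2.556985.
Step 4: Ties present; correction factor C = 1 - 24/(16^3 - 16) = 0.994118. Corrected H = 2.556985 / 0.994118 = 2.572115.
Step 5: Under H0, H ~ chi^2(3); p-value = 0.462399.
Step 6: alpha = 0.05. fail to reject H0.

H = 2.5721, df = 3, p = 0.462399, fail to reject H0.


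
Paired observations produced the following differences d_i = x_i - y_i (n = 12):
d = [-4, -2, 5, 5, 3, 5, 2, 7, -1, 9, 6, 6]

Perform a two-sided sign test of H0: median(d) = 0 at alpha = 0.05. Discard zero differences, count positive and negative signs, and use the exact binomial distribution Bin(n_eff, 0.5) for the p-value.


Step 1: Discard zero differences. Original n = 12; n_eff = number of nonzero differences = 12.
Nonzero differences (with sign): -4, -2, +5, +5, +3, +5, +2, +7, -1, +9, +6, +6
Step 2: Count signs: positive = 9, negative = 3.
Step 3: Under H0: P(positive) = 0.5, so the number of positives S ~ Bin(12, 0.5).
Step 4: Two-sided exact p-value = sum of Bin(12,0.5) probabilities at or below the observed probability = 0.145996.
Step 5: alpha = 0.05. fail to reject H0.

n_eff = 12, pos = 9, neg = 3, p = 0.145996, fail to reject H0.


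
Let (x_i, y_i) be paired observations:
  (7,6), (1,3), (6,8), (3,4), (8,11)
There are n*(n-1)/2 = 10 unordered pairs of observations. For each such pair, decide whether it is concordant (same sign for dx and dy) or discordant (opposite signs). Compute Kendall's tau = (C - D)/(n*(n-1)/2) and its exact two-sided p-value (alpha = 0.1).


Step 1: Enumerate the 10 unordered pairs (i,j) with i<j and classify each by sign(x_j-x_i) * sign(y_j-y_i).
  (1,2):dx=-6,dy=-3->C; (1,3):dx=-1,dy=+2->D; (1,4):dx=-4,dy=-2->C; (1,5):dx=+1,dy=+5->C
  (2,3):dx=+5,dy=+5->C; (2,4):dx=+2,dy=+1->C; (2,5):dx=+7,dy=+8->C; (3,4):dx=-3,dy=-4->C
  (3,5):dx=+2,dy=+3->C; (4,5):dx=+5,dy=+7->C
Step 2: C = 9, D = 1, total pairs = 10.
Step 3: tau = (C - D)/(n(n-1)/2) = (9 - 1)/10 = 0.800000.
Step 4: Exact two-sided p-value (enumerate n! = 120 permutations of y under H0): p = 0.083333.
Step 5: alpha = 0.1. reject H0.

tau_b = 0.8000 (C=9, D=1), p = 0.083333, reject H0.


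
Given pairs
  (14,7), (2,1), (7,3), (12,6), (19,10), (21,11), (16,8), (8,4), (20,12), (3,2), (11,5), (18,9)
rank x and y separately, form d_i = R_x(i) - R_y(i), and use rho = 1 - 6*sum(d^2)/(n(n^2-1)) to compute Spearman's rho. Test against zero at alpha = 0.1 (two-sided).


Step 1: Rank x and y separately (midranks; no ties here).
rank(x): 14->7, 2->1, 7->3, 12->6, 19->10, 21->12, 16->8, 8->4, 20->11, 3->2, 11->5, 18->9
rank(y): 7->7, 1->1, 3->3, 6->6, 10->10, 11->11, 8->8, 4->4, 12->12, 2->2, 5->5, 9->9
Step 2: d_i = R_x(i) - R_y(i); compute d_i^2.
  (7-7)^2=0, (1-1)^2=0, (3-3)^2=0, (6-6)^2=0, (10-10)^2=0, (12-11)^2=1, (8-8)^2=0, (4-4)^2=0, (11-12)^2=1, (2-2)^2=0, (5-5)^2=0, (9-9)^2=0
sum(d^2) = 2.
Step 3: rho = 1 - 6*2 / (12*(12^2 - 1)) = 1 - 12/1716 = 0.993007.
Step 4: Under H0, t = rho * sqrt((n-2)/(1-rho^2)) = 26.5990 ~ t(10).
Step 5: Two-sided p-value from the t-distribution with 10 df = 0.000000.
Step 6: alpha = 0.1. reject H0.

rho = 0.9930, p = 0.000000, reject H0 at alpha = 0.1.


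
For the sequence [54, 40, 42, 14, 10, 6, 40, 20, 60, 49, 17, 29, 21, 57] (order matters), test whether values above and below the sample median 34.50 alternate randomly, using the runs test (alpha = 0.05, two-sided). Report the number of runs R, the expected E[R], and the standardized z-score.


Step 1: Compute median = 34.50; label A = above, B = below.
Labels in order: AAABBBABAABBBA  (n_A = 7, n_B = 7)
Step 2: Count runs R = 7.
Step 3: Under H0 (random ordering), E[R] = 2*n_A*n_B/(n_A+n_B) + 1 = 2*7*7/14 + 1 = 8.0000.
        Var[R] = 2*n_A*n_B*(2*n_A*n_B - n_A - n_B) / ((n_A+n_B)^2 * (n_A+n_B-1)) = 8232/2548 = 3.2308.
        SD[R] = 1.7974.
Step 4: Continuity-corrected z = (R + 0.5 - E[R]) / SD[R] = (7 + 0.5 - 8.0000) / 1.7974 = -0.2782.
Step 5: Two-sided p-value via normal approximation = 2*(1 - Phi(|z|)) = 0.780879.
Step 6: alpha = 0.05. fail to reject H0.

R = 7, z = -0.2782, p = 0.780879, fail to reject H0.


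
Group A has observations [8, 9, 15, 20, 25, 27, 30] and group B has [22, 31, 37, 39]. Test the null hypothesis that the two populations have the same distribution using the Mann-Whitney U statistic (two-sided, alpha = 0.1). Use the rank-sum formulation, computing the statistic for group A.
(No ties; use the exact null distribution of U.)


Step 1: Combine and sort all 11 observations; assign midranks.
sorted (value, group): (8,X), (9,X), (15,X), (20,X), (22,Y), (25,X), (27,X), (30,X), (31,Y), (37,Y), (39,Y)
ranks: 8->1, 9->2, 15->3, 20->4, 22->5, 25->6, 27->7, 30->8, 31->9, 37->10, 39->11
Step 2: Rank sum for X: R1 = 1 + 2 + 3 + 4 + 6 + 7 + 8 = 31.
Step 3: U_X = R1 - n1(n1+1)/2 = 31 - 7*8/2 = 31 - 28 = 3.
       U_Y = n1*n2 - U_X = 28 - 3 = 25.
Step 4: No ties, so the exact null distribution of U (based on enumerating the C(11,7) = 330 equally likely rank assignments) gives the two-sided p-value.
Step 5: p-value = 0.042424; compare to alpha = 0.1. reject H0.

U_X = 3, p = 0.042424, reject H0 at alpha = 0.1.


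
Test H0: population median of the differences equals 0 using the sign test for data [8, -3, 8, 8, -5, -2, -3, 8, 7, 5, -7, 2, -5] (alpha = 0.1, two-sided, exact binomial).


Step 1: Discard zero differences. Original n = 13; n_eff = number of nonzero differences = 13.
Nonzero differences (with sign): +8, -3, +8, +8, -5, -2, -3, +8, +7, +5, -7, +2, -5
Step 2: Count signs: positive = 7, negative = 6.
Step 3: Under H0: P(positive) = 0.5, so the number of positives S ~ Bin(13, 0.5).
Step 4: Two-sided exact p-value = sum of Bin(13,0.5) probabilities at or below the observed probability = 1.000000.
Step 5: alpha = 0.1. fail to reject H0.

n_eff = 13, pos = 7, neg = 6, p = 1.000000, fail to reject H0.


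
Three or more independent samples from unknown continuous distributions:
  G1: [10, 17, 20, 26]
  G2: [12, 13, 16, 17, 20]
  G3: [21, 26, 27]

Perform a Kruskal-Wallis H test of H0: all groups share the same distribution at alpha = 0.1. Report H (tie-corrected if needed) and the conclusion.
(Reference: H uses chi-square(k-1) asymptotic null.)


Step 1: Combine all N = 12 observations and assign midranks.
sorted (value, group, rank): (10,G1,1), (12,G2,2), (13,G2,3), (16,G2,4), (17,G1,5.5), (17,G2,5.5), (20,G1,7.5), (20,G2,7.5), (21,G3,9), (26,G1,10.5), (26,G3,10.5), (27,G3,12)
Step 2: Sum ranks within each group.
R_1 = 24.5 (n_1 = 4)
R_2 = 22 (n_2 = 5)
R_3 = 31.5 (n_3 = 3)
Step 3: H = 12/(N(N+1)) * sum(R_i^2/n_i) - 3(N+1)
     = 12/(12*13) * (24.5^2/4 + 22^2/5 + 31.5^2/3) - 3*13
     = 0.076923 * 577.612 - 39
     = 5.431731.
Step 4: Ties present; correction factor C = 1 - 18/(12^3 - 12) = 0.989510. Corrected H = 5.431731 / 0.989510 = 5.489311.
Step 5: Under H0, H ~ chi^2(2); p-value = 0.064270.
Step 6: alpha = 0.1. reject H0.

H = 5.4893, df = 2, p = 0.064270, reject H0.


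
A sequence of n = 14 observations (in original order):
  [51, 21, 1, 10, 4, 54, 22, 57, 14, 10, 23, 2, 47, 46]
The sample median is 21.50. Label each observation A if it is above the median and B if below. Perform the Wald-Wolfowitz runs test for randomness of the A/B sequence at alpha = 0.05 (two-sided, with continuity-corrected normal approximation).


Step 1: Compute median = 21.50; label A = above, B = below.
Labels in order: ABBBBAAABBABAA  (n_A = 7, n_B = 7)
Step 2: Count runs R = 7.
Step 3: Under H0 (random ordering), E[R] = 2*n_A*n_B/(n_A+n_B) + 1 = 2*7*7/14 + 1 = 8.0000.
        Var[R] = 2*n_A*n_B*(2*n_A*n_B - n_A - n_B) / ((n_A+n_B)^2 * (n_A+n_B-1)) = 8232/2548 = 3.2308.
        SD[R] = 1.7974.
Step 4: Continuity-corrected z = (R + 0.5 - E[R]) / SD[R] = (7 + 0.5 - 8.0000) / 1.7974 = -0.2782.
Step 5: Two-sided p-value via normal approximation = 2*(1 - Phi(|z|)) = 0.780879.
Step 6: alpha = 0.05. fail to reject H0.

R = 7, z = -0.2782, p = 0.780879, fail to reject H0.


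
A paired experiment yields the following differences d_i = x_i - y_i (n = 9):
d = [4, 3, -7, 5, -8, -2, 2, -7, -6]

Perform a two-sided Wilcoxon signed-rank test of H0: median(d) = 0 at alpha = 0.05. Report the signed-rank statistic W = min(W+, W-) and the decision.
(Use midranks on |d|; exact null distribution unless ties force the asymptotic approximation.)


Step 1: Drop any zero differences (none here) and take |d_i|.
|d| = [4, 3, 7, 5, 8, 2, 2, 7, 6]
Step 2: Midrank |d_i| (ties get averaged ranks).
ranks: |4|->4, |3|->3, |7|->7.5, |5|->5, |8|->9, |2|->1.5, |2|->1.5, |7|->7.5, |6|->6
Step 3: Attach original signs; sum ranks with positive sign and with negative sign.
W+ = 4 + 3 + 5 + 1.5 = 13.5
W- = 7.5 + 9 + 1.5 + 7.5 + 6 = 31.5
(Check: W+ + W- = 45 should equal n(n+1)/2 = 45.)
Step 4: Test statistic W = min(W+, W-) = 13.5.
Step 5: Ties in |d|, so use the tie-corrected normal approximation.
        E[W] = n(n+1)/4 = 9*10/4 = 22.5.
        Tie groups: |d|=2 (t=2), |d|=7 (t=2); sum(t^3 - t) = 12.
        Var[W] = n(n+1)(2n+1)/24 - sum(t^3-t)/48 = 1710/24 - 12/48 = 71.
        z = (W - E[W]) / sqrt(Var[W]) = (13.5 - 22.5) / 8.4261 = -1.0681.
        Two-sided p = 2*Phi(z) = 0.285474.
Step 6: alpha = 0.05. fail to reject H0.

W+ = 13.5, W- = 31.5, W = min = 13.5, p = 0.285474, fail to reject H0.


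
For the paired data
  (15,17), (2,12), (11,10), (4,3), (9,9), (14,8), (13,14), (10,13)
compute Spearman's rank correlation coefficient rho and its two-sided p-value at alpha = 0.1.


Step 1: Rank x and y separately (midranks; no ties here).
rank(x): 15->8, 2->1, 11->5, 4->2, 9->3, 14->7, 13->6, 10->4
rank(y): 17->8, 12->5, 10->4, 3->1, 9->3, 8->2, 14->7, 13->6
Step 2: d_i = R_x(i) - R_y(i); compute d_i^2.
  (8-8)^2=0, (1-5)^2=16, (5-4)^2=1, (2-1)^2=1, (3-3)^2=0, (7-2)^2=25, (6-7)^2=1, (4-6)^2=4
sum(d^2) = 48.
Step 3: rho = 1 - 6*48 / (8*(8^2 - 1)) = 1 - 288/504 = 0.428571.
Step 4: Under H0, t = rho * sqrt((n-2)/(1-rho^2)) = 1.1619 ~ t(6).
Step 5: Two-sided p-value from the t-distribution with 6 df = 0.289403.
Step 6: alpha = 0.1. fail to reject H0.

rho = 0.4286, p = 0.289403, fail to reject H0 at alpha = 0.1.


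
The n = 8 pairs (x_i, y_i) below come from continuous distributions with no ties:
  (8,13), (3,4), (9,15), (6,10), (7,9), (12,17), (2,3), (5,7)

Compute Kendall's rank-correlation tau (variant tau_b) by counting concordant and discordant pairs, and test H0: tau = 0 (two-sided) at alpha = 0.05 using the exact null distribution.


Step 1: Enumerate the 28 unordered pairs (i,j) with i<j and classify each by sign(x_j-x_i) * sign(y_j-y_i).
  (1,2):dx=-5,dy=-9->C; (1,3):dx=+1,dy=+2->C; (1,4):dx=-2,dy=-3->C; (1,5):dx=-1,dy=-4->C
  (1,6):dx=+4,dy=+4->C; (1,7):dx=-6,dy=-10->C; (1,8):dx=-3,dy=-6->C; (2,3):dx=+6,dy=+11->C
  (2,4):dx=+3,dy=+6->C; (2,5):dx=+4,dy=+5->C; (2,6):dx=+9,dy=+13->C; (2,7):dx=-1,dy=-1->C
  (2,8):dx=+2,dy=+3->C; (3,4):dx=-3,dy=-5->C; (3,5):dx=-2,dy=-6->C; (3,6):dx=+3,dy=+2->C
  (3,7):dx=-7,dy=-12->C; (3,8):dx=-4,dy=-8->C; (4,5):dx=+1,dy=-1->D; (4,6):dx=+6,dy=+7->C
  (4,7):dx=-4,dy=-7->C; (4,8):dx=-1,dy=-3->C; (5,6):dx=+5,dy=+8->C; (5,7):dx=-5,dy=-6->C
  (5,8):dx=-2,dy=-2->C; (6,7):dx=-10,dy=-14->C; (6,8):dx=-7,dy=-10->C; (7,8):dx=+3,dy=+4->C
Step 2: C = 27, D = 1, total pairs = 28.
Step 3: tau = (C - D)/(n(n-1)/2) = (27 - 1)/28 = 0.928571.
Step 4: Exact two-sided p-value (enumerate n! = 40320 permutations of y under H0): p = 0.000397.
Step 5: alpha = 0.05. reject H0.

tau_b = 0.9286 (C=27, D=1), p = 0.000397, reject H0.


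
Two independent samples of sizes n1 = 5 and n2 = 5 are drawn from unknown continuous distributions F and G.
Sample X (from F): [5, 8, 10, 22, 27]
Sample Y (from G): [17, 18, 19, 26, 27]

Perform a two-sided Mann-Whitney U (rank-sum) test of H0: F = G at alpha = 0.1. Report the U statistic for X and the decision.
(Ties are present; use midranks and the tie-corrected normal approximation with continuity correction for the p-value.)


Step 1: Combine and sort all 10 observations; assign midranks.
sorted (value, group): (5,X), (8,X), (10,X), (17,Y), (18,Y), (19,Y), (22,X), (26,Y), (27,X), (27,Y)
ranks: 5->1, 8->2, 10->3, 17->4, 18->5, 19->6, 22->7, 26->8, 27->9.5, 27->9.5
Step 2: Rank sum for X: R1 = 1 + 2 + 3 + 7 + 9.5 = 22.5.
Step 3: U_X = R1 - n1(n1+1)/2 = 22.5 - 5*6/2 = 22.5 - 15 = 7.5.
       U_Y = n1*n2 - U_X = 25 - 7.5 = 17.5.
Step 4: Ties are present, so use the tie-corrected normal approximation (with continuity correction) for the p-value.
Step 5: p-value = 0.345742; compare to alpha = 0.1. fail to reject H0.

U_X = 7.5, p = 0.345742, fail to reject H0 at alpha = 0.1.


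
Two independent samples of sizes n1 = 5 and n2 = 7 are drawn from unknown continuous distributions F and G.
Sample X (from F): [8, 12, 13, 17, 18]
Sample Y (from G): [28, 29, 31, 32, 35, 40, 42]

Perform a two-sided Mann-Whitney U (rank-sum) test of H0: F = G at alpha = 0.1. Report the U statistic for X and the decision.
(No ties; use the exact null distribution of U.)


Step 1: Combine and sort all 12 observations; assign midranks.
sorted (value, group): (8,X), (12,X), (13,X), (17,X), (18,X), (28,Y), (29,Y), (31,Y), (32,Y), (35,Y), (40,Y), (42,Y)
ranks: 8->1, 12->2, 13->3, 17->4, 18->5, 28->6, 29->7, 31->8, 32->9, 35->10, 40->11, 42->12
Step 2: Rank sum for X: R1 = 1 + 2 + 3 + 4 + 5 = 15.
Step 3: U_X = R1 - n1(n1+1)/2 = 15 - 5*6/2 = 15 - 15 = 0.
       U_Y = n1*n2 - U_X = 35 - 0 = 35.
Step 4: No ties, so the exact null distribution of U (based on enumerating the C(12,5) = 792 equally likely rank assignments) gives the two-sided p-value.
Step 5: p-value = 0.002525; compare to alpha = 0.1. reject H0.

U_X = 0, p = 0.002525, reject H0 at alpha = 0.1.


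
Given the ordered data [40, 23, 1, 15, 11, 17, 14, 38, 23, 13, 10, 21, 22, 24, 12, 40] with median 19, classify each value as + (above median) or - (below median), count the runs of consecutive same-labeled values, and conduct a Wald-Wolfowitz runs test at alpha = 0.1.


Step 1: Compute median = 19; label A = above, B = below.
Labels in order: AABBBBBAABBAAABA  (n_A = 8, n_B = 8)
Step 2: Count runs R = 7.
Step 3: Under H0 (random ordering), E[R] = 2*n_A*n_B/(n_A+n_B) + 1 = 2*8*8/16 + 1 = 9.0000.
        Var[R] = 2*n_A*n_B*(2*n_A*n_B - n_A - n_B) / ((n_A+n_B)^2 * (n_A+n_B-1)) = 14336/3840 = 3.7333.
        SD[R] = 1.9322.
Step 4: Continuity-corrected z = (R + 0.5 - E[R]) / SD[R] = (7 + 0.5 - 9.0000) / 1.9322 = -0.7763.
Step 5: Two-sided p-value via normal approximation = 2*(1 - Phi(|z|)) = 0.437558.
Step 6: alpha = 0.1. fail to reject H0.

R = 7, z = -0.7763, p = 0.437558, fail to reject H0.


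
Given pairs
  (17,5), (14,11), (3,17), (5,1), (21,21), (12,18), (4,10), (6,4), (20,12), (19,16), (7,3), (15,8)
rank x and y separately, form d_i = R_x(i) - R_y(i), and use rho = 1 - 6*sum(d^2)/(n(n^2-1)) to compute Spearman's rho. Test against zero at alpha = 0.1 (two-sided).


Step 1: Rank x and y separately (midranks; no ties here).
rank(x): 17->9, 14->7, 3->1, 5->3, 21->12, 12->6, 4->2, 6->4, 20->11, 19->10, 7->5, 15->8
rank(y): 5->4, 11->7, 17->10, 1->1, 21->12, 18->11, 10->6, 4->3, 12->8, 16->9, 3->2, 8->5
Step 2: d_i = R_x(i) - R_y(i); compute d_i^2.
  (9-4)^2=25, (7-7)^2=0, (1-10)^2=81, (3-1)^2=4, (12-12)^2=0, (6-11)^2=25, (2-6)^2=16, (4-3)^2=1, (11-8)^2=9, (10-9)^2=1, (5-2)^2=9, (8-5)^2=9
sum(d^2) = 180.
Step 3: rho = 1 - 6*180 / (12*(12^2 - 1)) = 1 - 1080/1716 = 0.370629.
Step 4: Under H0, t = rho * sqrt((n-2)/(1-rho^2)) = 1.2619 ~ t(10).
Step 5: Two-sided p-value from the t-distribution with 10 df = 0.235621.
Step 6: alpha = 0.1. fail to reject H0.

rho = 0.3706, p = 0.235621, fail to reject H0 at alpha = 0.1.


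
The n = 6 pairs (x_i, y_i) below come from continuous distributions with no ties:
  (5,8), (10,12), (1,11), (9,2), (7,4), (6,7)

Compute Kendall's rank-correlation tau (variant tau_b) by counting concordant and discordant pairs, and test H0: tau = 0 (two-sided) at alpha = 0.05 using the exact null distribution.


Step 1: Enumerate the 15 unordered pairs (i,j) with i<j and classify each by sign(x_j-x_i) * sign(y_j-y_i).
  (1,2):dx=+5,dy=+4->C; (1,3):dx=-4,dy=+3->D; (1,4):dx=+4,dy=-6->D; (1,5):dx=+2,dy=-4->D
  (1,6):dx=+1,dy=-1->D; (2,3):dx=-9,dy=-1->C; (2,4):dx=-1,dy=-10->C; (2,5):dx=-3,dy=-8->C
  (2,6):dx=-4,dy=-5->C; (3,4):dx=+8,dy=-9->D; (3,5):dx=+6,dy=-7->D; (3,6):dx=+5,dy=-4->D
  (4,5):dx=-2,dy=+2->D; (4,6):dx=-3,dy=+5->D; (5,6):dx=-1,dy=+3->D
Step 2: C = 5, D = 10, total pairs = 15.
Step 3: tau = (C - D)/(n(n-1)/2) = (5 - 10)/15 = -0.333333.
Step 4: Exact two-sided p-value (enumerate n! = 720 permutations of y under H0): p = 0.469444.
Step 5: alpha = 0.05. fail to reject H0.

tau_b = -0.3333 (C=5, D=10), p = 0.469444, fail to reject H0.


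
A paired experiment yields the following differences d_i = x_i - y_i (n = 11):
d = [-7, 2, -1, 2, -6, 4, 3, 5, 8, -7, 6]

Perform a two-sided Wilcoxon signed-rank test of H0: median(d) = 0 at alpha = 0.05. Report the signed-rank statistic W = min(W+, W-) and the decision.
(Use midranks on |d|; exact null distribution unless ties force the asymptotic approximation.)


Step 1: Drop any zero differences (none here) and take |d_i|.
|d| = [7, 2, 1, 2, 6, 4, 3, 5, 8, 7, 6]
Step 2: Midrank |d_i| (ties get averaged ranks).
ranks: |7|->9.5, |2|->2.5, |1|->1, |2|->2.5, |6|->7.5, |4|->5, |3|->4, |5|->6, |8|->11, |7|->9.5, |6|->7.5
Step 3: Attach original signs; sum ranks with positive sign and with negative sign.
W+ = 2.5 + 2.5 + 5 + 4 + 6 + 11 + 7.5 = 38.5
W- = 9.5 + 1 + 7.5 + 9.5 = 27.5
(Check: W+ + W- = 66 should equal n(n+1)/2 = 66.)
Step 4: Test statistic W = min(W+, W-) = 27.5.
Step 5: Ties in |d|, so use the tie-corrected normal approximation.
        E[W] = n(n+1)/4 = 11*12/4 = 33.
        Tie groups: |d|=2 (t=2), |d|=6 (t=2), |d|=7 (t=2); sum(t^3 - t) = 18.
        Var[W] = n(n+1)(2n+1)/24 - sum(t^3-t)/48 = 3036/24 - 18/48 = 126.125.
        z = (W - E[W]) / sqrt(Var[W]) = (27.5 - 33) / 11.2305 = -0.4897.
        Two-sided p = 2*Phi(z) = 0.624321.
Step 6: alpha = 0.05. fail to reject H0.

W+ = 38.5, W- = 27.5, W = min = 27.5, p = 0.624321, fail to reject H0.


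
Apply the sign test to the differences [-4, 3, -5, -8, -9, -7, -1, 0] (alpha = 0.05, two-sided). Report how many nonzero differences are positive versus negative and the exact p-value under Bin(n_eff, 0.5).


Step 1: Discard zero differences. Original n = 8; n_eff = number of nonzero differences = 7.
Nonzero differences (with sign): -4, +3, -5, -8, -9, -7, -1
Step 2: Count signs: positive = 1, negative = 6.
Step 3: Under H0: P(positive) = 0.5, so the number of positives S ~ Bin(7, 0.5).
Step 4: Two-sided exact p-value = sum of Bin(7,0.5) probabilities at or below the observed probability = 0.125000.
Step 5: alpha = 0.05. fail to reject H0.

n_eff = 7, pos = 1, neg = 6, p = 0.125000, fail to reject H0.


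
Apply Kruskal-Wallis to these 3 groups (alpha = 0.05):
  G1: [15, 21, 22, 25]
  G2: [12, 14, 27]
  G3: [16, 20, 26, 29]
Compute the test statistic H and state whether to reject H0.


Step 1: Combine all N = 11 observations and assign midranks.
sorted (value, group, rank): (12,G2,1), (14,G2,2), (15,G1,3), (16,G3,4), (20,G3,5), (21,G1,6), (22,G1,7), (25,G1,8), (26,G3,9), (27,G2,10), (29,G3,11)
Step 2: Sum ranks within each group.
R_1 = 24 (n_1 = 4)
R_2 = 13 (n_2 = 3)
R_3 = 29 (n_3 = 4)
Step 3: H = 12/(N(N+1)) * sum(R_i^2/n_i) - 3(N+1)
     = 12/(11*12) * (24^2/4 + 13^2/3 + 29^2/4) - 3*12
     = 0.090909 * 410.583 - 36
     = 1.325758.
Step 4: No ties, so H is used without correction.
Step 5: Under H0, H ~ chi^2(2); p-value = 0.515366.
Step 6: alpha = 0.05. fail to reject H0.

H = 1.3258, df = 2, p = 0.515366, fail to reject H0.


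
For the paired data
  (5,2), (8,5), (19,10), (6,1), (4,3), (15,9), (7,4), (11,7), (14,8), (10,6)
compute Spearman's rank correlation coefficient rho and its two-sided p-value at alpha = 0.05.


Step 1: Rank x and y separately (midranks; no ties here).
rank(x): 5->2, 8->5, 19->10, 6->3, 4->1, 15->9, 7->4, 11->7, 14->8, 10->6
rank(y): 2->2, 5->5, 10->10, 1->1, 3->3, 9->9, 4->4, 7->7, 8->8, 6->6
Step 2: d_i = R_x(i) - R_y(i); compute d_i^2.
  (2-2)^2=0, (5-5)^2=0, (10-10)^2=0, (3-1)^2=4, (1-3)^2=4, (9-9)^2=0, (4-4)^2=0, (7-7)^2=0, (8-8)^2=0, (6-6)^2=0
sum(d^2) = 8.
Step 3: rho = 1 - 6*8 / (10*(10^2 - 1)) = 1 - 48/990 = 0.951515.
Step 4: Under H0, t = rho * sqrt((n-2)/(1-rho^2)) = 8.7493 ~ t(8).
Step 5: Two-sided p-value from the t-distribution with 8 df = 0.000023.
Step 6: alpha = 0.05. reject H0.

rho = 0.9515, p = 0.000023, reject H0 at alpha = 0.05.


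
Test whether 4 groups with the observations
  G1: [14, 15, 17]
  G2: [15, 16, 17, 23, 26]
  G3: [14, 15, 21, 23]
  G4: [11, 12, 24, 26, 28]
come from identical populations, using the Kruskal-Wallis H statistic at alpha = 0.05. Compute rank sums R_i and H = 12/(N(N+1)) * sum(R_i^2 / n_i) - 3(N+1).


Step 1: Combine all N = 17 observations and assign midranks.
sorted (value, group, rank): (11,G4,1), (12,G4,2), (14,G1,3.5), (14,G3,3.5), (15,G1,6), (15,G2,6), (15,G3,6), (16,G2,8), (17,G1,9.5), (17,G2,9.5), (21,G3,11), (23,G2,12.5), (23,G3,12.5), (24,G4,14), (26,G2,15.5), (26,G4,15.5), (28,G4,17)
Step 2: Sum ranks within each group.
R_1 = 19 (n_1 = 3)
R_2 = 51.5 (n_2 = 5)
R_3 = 33 (n_3 = 4)
R_4 = 49.5 (n_4 = 5)
Step 3: H = 12/(N(N+1)) * sum(R_i^2/n_i) - 3(N+1)
     = 12/(17*18) * (19^2/3 + 51.5^2/5 + 33^2/4 + 49.5^2/5) - 3*18
     = 0.039216 * 1413.08 - 54
     = 1.415033.
Step 4: Ties present; correction factor C = 1 - 48/(17^3 - 17) = 0.990196. Corrected H = 1.415033 / 0.990196 = 1.429043.
Step 5: Under H0, H ~ chi^2(3); p-value = 0.698741.
Step 6: alpha = 0.05. fail to reject H0.

H = 1.4290, df = 3, p = 0.698741, fail to reject H0.


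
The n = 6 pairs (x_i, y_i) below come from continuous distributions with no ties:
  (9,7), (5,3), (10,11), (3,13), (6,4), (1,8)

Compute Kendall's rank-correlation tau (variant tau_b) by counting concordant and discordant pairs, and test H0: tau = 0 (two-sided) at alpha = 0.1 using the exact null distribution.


Step 1: Enumerate the 15 unordered pairs (i,j) with i<j and classify each by sign(x_j-x_i) * sign(y_j-y_i).
  (1,2):dx=-4,dy=-4->C; (1,3):dx=+1,dy=+4->C; (1,4):dx=-6,dy=+6->D; (1,5):dx=-3,dy=-3->C
  (1,6):dx=-8,dy=+1->D; (2,3):dx=+5,dy=+8->C; (2,4):dx=-2,dy=+10->D; (2,5):dx=+1,dy=+1->C
  (2,6):dx=-4,dy=+5->D; (3,4):dx=-7,dy=+2->D; (3,5):dx=-4,dy=-7->C; (3,6):dx=-9,dy=-3->C
  (4,5):dx=+3,dy=-9->D; (4,6):dx=-2,dy=-5->C; (5,6):dx=-5,dy=+4->D
Step 2: C = 8, D = 7, total pairs = 15.
Step 3: tau = (C - D)/(n(n-1)/2) = (8 - 7)/15 = 0.066667.
Step 4: Exact two-sided p-value (enumerate n! = 720 permutations of y under H0): p = 1.000000.
Step 5: alpha = 0.1. fail to reject H0.

tau_b = 0.0667 (C=8, D=7), p = 1.000000, fail to reject H0.


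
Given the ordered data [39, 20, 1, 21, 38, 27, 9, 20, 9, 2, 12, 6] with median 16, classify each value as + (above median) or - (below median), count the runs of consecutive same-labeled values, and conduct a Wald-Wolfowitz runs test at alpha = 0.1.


Step 1: Compute median = 16; label A = above, B = below.
Labels in order: AABAAABABBBB  (n_A = 6, n_B = 6)
Step 2: Count runs R = 6.
Step 3: Under H0 (random ordering), E[R] = 2*n_A*n_B/(n_A+n_B) + 1 = 2*6*6/12 + 1 = 7.0000.
        Var[R] = 2*n_A*n_B*(2*n_A*n_B - n_A - n_B) / ((n_A+n_B)^2 * (n_A+n_B-1)) = 4320/1584 = 2.7273.
        SD[R] = 1.6514.
Step 4: Continuity-corrected z = (R + 0.5 - E[R]) / SD[R] = (6 + 0.5 - 7.0000) / 1.6514 = -0.3028.
Step 5: Two-sided p-value via normal approximation = 2*(1 - Phi(|z|)) = 0.762069.
Step 6: alpha = 0.1. fail to reject H0.

R = 6, z = -0.3028, p = 0.762069, fail to reject H0.


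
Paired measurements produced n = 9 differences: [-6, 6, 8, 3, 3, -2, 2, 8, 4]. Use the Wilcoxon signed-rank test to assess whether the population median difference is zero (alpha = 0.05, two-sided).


Step 1: Drop any zero differences (none here) and take |d_i|.
|d| = [6, 6, 8, 3, 3, 2, 2, 8, 4]
Step 2: Midrank |d_i| (ties get averaged ranks).
ranks: |6|->6.5, |6|->6.5, |8|->8.5, |3|->3.5, |3|->3.5, |2|->1.5, |2|->1.5, |8|->8.5, |4|->5
Step 3: Attach original signs; sum ranks with positive sign and with negative sign.
W+ = 6.5 + 8.5 + 3.5 + 3.5 + 1.5 + 8.5 + 5 = 37
W- = 6.5 + 1.5 = 8
(Check: W+ + W- = 45 should equal n(n+1)/2 = 45.)
Step 4: Test statistic W = min(W+, W-) = 8.
Step 5: Ties in |d|, so use the tie-corrected normal approximation.
        E[W] = n(n+1)/4 = 9*10/4 = 22.5.
        Tie groups: |d|=2 (t=2), |d|=3 (t=2), |d|=6 (t=2), |d|=8 (t=2); sum(t^3 - t) = 24.
        Var[W] = n(n+1)(2n+1)/24 - sum(t^3-t)/48 = 1710/24 - 24/48 = 70.75.
        z = (W - E[W]) / sqrt(Var[W]) = (8 - 22.5) / 8.4113 = -1.7239.
        Two-sided p = 2*Phi(z) = 0.084731.
Step 6: alpha = 0.05. fail to reject H0.

W+ = 37, W- = 8, W = min = 8, p = 0.084731, fail to reject H0.


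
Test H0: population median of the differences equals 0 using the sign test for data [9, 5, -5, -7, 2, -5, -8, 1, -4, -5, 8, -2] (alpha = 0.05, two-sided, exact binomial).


Step 1: Discard zero differences. Original n = 12; n_eff = number of nonzero differences = 12.
Nonzero differences (with sign): +9, +5, -5, -7, +2, -5, -8, +1, -4, -5, +8, -2
Step 2: Count signs: positive = 5, negative = 7.
Step 3: Under H0: P(positive) = 0.5, so the number of positives S ~ Bin(12, 0.5).
Step 4: Two-sided exact p-value = sum of Bin(12,0.5) probabilities at or below the observed probability = 0.774414.
Step 5: alpha = 0.05. fail to reject H0.

n_eff = 12, pos = 5, neg = 7, p = 0.774414, fail to reject H0.


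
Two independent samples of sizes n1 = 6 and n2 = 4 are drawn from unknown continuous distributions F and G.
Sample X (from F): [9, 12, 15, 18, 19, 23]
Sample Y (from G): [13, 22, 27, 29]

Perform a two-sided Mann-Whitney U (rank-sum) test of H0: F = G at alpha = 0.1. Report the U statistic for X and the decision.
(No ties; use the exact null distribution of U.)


Step 1: Combine and sort all 10 observations; assign midranks.
sorted (value, group): (9,X), (12,X), (13,Y), (15,X), (18,X), (19,X), (22,Y), (23,X), (27,Y), (29,Y)
ranks: 9->1, 12->2, 13->3, 15->4, 18->5, 19->6, 22->7, 23->8, 27->9, 29->10
Step 2: Rank sum for X: R1 = 1 + 2 + 4 + 5 + 6 + 8 = 26.
Step 3: U_X = R1 - n1(n1+1)/2 = 26 - 6*7/2 = 26 - 21 = 5.
       U_Y = n1*n2 - U_X = 24 - 5 = 19.
Step 4: No ties, so the exact null distribution of U (based on enumerating the C(10,6) = 210 equally likely rank assignments) gives the two-sided p-value.
Step 5: p-value = 0.171429; compare to alpha = 0.1. fail to reject H0.

U_X = 5, p = 0.171429, fail to reject H0 at alpha = 0.1.


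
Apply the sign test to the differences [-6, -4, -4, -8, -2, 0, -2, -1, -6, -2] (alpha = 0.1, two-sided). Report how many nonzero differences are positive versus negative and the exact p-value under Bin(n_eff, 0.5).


Step 1: Discard zero differences. Original n = 10; n_eff = number of nonzero differences = 9.
Nonzero differences (with sign): -6, -4, -4, -8, -2, -2, -1, -6, -2
Step 2: Count signs: positive = 0, negative = 9.
Step 3: Under H0: P(positive) = 0.5, so the number of positives S ~ Bin(9, 0.5).
Step 4: Two-sided exact p-value = sum of Bin(9,0.5) probabilities at or below the observed probability = 0.003906.
Step 5: alpha = 0.1. reject H0.

n_eff = 9, pos = 0, neg = 9, p = 0.003906, reject H0.


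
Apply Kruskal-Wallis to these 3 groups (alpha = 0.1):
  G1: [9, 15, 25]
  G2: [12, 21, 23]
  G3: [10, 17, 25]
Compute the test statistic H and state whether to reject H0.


Step 1: Combine all N = 9 observations and assign midranks.
sorted (value, group, rank): (9,G1,1), (10,G3,2), (12,G2,3), (15,G1,4), (17,G3,5), (21,G2,6), (23,G2,7), (25,G1,8.5), (25,G3,8.5)
Step 2: Sum ranks within each group.
R_1 = 13.5 (n_1 = 3)
R_2 = 16 (n_2 = 3)
R_3 = 15.5 (n_3 = 3)
Step 3: H = 12/(N(N+1)) * sum(R_i^2/n_i) - 3(N+1)
     = 12/(9*10) * (13.5^2/3 + 16^2/3 + 15.5^2/3) - 3*10
     = 0.133333 * 226.167 - 30
     = 0.155556.
Step 4: Ties present; correction factor C = 1 - 6/(9^3 - 9) = 0.991667. Corrected H = 0.155556 / 0.991667 = 0.156863.
Step 5: Under H0, H ~ chi^2(2); p-value = 0.924566.
Step 6: alpha = 0.1. fail to reject H0.

H = 0.1569, df = 2, p = 0.924566, fail to reject H0.


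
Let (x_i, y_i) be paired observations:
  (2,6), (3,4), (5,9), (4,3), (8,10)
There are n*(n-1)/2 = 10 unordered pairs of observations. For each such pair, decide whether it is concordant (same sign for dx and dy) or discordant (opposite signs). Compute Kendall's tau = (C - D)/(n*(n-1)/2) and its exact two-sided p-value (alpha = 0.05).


Step 1: Enumerate the 10 unordered pairs (i,j) with i<j and classify each by sign(x_j-x_i) * sign(y_j-y_i).
  (1,2):dx=+1,dy=-2->D; (1,3):dx=+3,dy=+3->C; (1,4):dx=+2,dy=-3->D; (1,5):dx=+6,dy=+4->C
  (2,3):dx=+2,dy=+5->C; (2,4):dx=+1,dy=-1->D; (2,5):dx=+5,dy=+6->C; (3,4):dx=-1,dy=-6->C
  (3,5):dx=+3,dy=+1->C; (4,5):dx=+4,dy=+7->C
Step 2: C = 7, D = 3, total pairs = 10.
Step 3: tau = (C - D)/(n(n-1)/2) = (7 - 3)/10 = 0.400000.
Step 4: Exact two-sided p-value (enumerate n! = 120 permutations of y under H0): p = 0.483333.
Step 5: alpha = 0.05. fail to reject H0.

tau_b = 0.4000 (C=7, D=3), p = 0.483333, fail to reject H0.


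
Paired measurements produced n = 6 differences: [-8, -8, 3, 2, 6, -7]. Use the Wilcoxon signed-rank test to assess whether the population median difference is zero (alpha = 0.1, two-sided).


Step 1: Drop any zero differences (none here) and take |d_i|.
|d| = [8, 8, 3, 2, 6, 7]
Step 2: Midrank |d_i| (ties get averaged ranks).
ranks: |8|->5.5, |8|->5.5, |3|->2, |2|->1, |6|->3, |7|->4
Step 3: Attach original signs; sum ranks with positive sign and with negative sign.
W+ = 2 + 1 + 3 = 6
W- = 5.5 + 5.5 + 4 = 15
(Check: W+ + W- = 21 should equal n(n+1)/2 = 21.)
Step 4: Test statistic W = min(W+, W-) = 6.
Step 5: Ties in |d|, so use the tie-corrected normal approximation.
        E[W] = n(n+1)/4 = 6*7/4 = 10.5.
        Tie groups: |d|=8 (t=2); sum(t^3 - t) = 6.
        Var[W] = n(n+1)(2n+1)/24 - sum(t^3-t)/48 = 546/24 - 6/48 = 22.625.
        z = (W - E[W]) / sqrt(Var[W]) = (6 - 10.5) / 4.7566 = -0.9461.
        Two-sided p = 2*Phi(z) = 0.344118.
Step 6: alpha = 0.1. fail to reject H0.

W+ = 6, W- = 15, W = min = 6, p = 0.344118, fail to reject H0.


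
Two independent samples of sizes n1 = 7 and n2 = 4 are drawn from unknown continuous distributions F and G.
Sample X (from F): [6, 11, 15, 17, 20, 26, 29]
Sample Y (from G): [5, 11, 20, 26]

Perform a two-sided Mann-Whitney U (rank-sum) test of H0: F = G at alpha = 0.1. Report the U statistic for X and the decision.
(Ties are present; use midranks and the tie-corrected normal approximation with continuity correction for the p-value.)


Step 1: Combine and sort all 11 observations; assign midranks.
sorted (value, group): (5,Y), (6,X), (11,X), (11,Y), (15,X), (17,X), (20,X), (20,Y), (26,X), (26,Y), (29,X)
ranks: 5->1, 6->2, 11->3.5, 11->3.5, 15->5, 17->6, 20->7.5, 20->7.5, 26->9.5, 26->9.5, 29->11
Step 2: Rank sum for X: R1 = 2 + 3.5 + 5 + 6 + 7.5 + 9.5 + 11 = 44.5.
Step 3: U_X = R1 - n1(n1+1)/2 = 44.5 - 7*8/2 = 44.5 - 28 = 16.5.
       U_Y = n1*n2 - U_X = 28 - 16.5 = 11.5.
Step 4: Ties are present, so use the tie-corrected normal approximation (with continuity correction) for the p-value.
Step 5: p-value = 0.703524; compare to alpha = 0.1. fail to reject H0.

U_X = 16.5, p = 0.703524, fail to reject H0 at alpha = 0.1.
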